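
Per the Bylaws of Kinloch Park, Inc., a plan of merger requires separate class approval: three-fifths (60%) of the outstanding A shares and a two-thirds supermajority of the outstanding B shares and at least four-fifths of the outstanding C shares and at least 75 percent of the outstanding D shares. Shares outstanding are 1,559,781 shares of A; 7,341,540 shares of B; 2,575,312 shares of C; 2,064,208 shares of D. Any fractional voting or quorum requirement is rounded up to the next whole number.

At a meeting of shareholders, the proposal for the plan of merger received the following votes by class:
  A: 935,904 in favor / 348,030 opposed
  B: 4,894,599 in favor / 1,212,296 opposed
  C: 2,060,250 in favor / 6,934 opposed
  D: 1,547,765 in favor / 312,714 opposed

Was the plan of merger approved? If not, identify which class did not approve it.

Not approved — the D shares did not give the required vote.

A: 3/5 of 1559781 = 935868.60, rounded up to 935869; 935,869 required, 935,904 in favor — approved.
B: 2/3 of 7341540 = 4894360; 4,894,360 required, 4,894,599 in favor — approved.
C: 4/5 of 2575312 = 2060249.60, rounded up to 2060250; 2,060,250 required, 2,060,250 in favor — approved.
D: 3/4 of 2064208 = 1548156; 1,548,156 required, 1,547,765 in favor — not approved.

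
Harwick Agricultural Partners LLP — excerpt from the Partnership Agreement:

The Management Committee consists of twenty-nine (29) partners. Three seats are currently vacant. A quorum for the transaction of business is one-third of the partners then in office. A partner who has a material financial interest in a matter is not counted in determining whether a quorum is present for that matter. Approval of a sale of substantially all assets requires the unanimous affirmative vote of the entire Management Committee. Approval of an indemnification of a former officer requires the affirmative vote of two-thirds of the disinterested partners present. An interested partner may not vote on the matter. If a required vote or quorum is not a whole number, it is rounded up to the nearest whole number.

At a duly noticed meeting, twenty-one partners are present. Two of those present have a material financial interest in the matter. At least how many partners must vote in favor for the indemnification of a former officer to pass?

13

The indemnification of a former officer requires two-thirds of the disinterested partners present (21 − 2 = 19).
2/3 of 19 = 12.67, rounded up to 13.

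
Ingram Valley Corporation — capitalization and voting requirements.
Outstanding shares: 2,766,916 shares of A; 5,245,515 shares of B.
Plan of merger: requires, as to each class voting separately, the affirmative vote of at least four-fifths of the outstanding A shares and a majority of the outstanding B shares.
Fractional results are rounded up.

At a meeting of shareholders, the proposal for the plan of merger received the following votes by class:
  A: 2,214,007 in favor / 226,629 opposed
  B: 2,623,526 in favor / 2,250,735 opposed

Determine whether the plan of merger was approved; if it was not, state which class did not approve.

Approved — every class gave the required vote.

A: 4/5 of 2766916 = 2213532.80, rounded up to 2213533; 2,213,533 required, 2,214,007 in favor — approved.
B: a majority of 5245515 is 2622758; 2,622,758 required, 2,623,526 in favor — approved.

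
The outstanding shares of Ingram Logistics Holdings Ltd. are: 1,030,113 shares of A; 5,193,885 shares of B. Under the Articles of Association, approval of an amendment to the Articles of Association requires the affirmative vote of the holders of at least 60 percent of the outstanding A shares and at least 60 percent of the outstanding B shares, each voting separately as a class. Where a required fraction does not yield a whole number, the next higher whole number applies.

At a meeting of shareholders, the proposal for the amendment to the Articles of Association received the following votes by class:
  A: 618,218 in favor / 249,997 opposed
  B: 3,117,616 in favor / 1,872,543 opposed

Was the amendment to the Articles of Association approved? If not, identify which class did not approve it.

A: 3/5 of 1030113 = 618067.80, rounded up to 618068; 618,068 required, 618,218 in favor — approved.
B: 3/5 of 5193885 = 3116331; 3,116,331 required, 3,117,616 in favor — approved.

Approved — every class gave the required vote.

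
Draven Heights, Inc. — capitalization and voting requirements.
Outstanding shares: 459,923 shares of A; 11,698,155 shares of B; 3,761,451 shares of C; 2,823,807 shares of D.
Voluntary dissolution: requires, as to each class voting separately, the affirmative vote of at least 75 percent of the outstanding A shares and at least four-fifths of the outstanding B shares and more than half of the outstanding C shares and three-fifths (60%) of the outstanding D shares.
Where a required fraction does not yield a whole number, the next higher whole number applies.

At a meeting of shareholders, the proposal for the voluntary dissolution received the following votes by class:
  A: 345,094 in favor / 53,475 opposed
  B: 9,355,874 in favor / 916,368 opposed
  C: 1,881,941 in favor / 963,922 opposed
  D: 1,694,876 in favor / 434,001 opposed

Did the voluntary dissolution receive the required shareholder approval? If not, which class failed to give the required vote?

Not approved — the B shares did not give the required vote.

A: 3/4 of 459923 = 344942.25, rounded up to 344943; 344,943 required, 345,094 in favor — approved.
B: 4/5 of 11698155 = 9358524; 9,358,524 required, 9,355,874 in favor — not approved.
C: a majority of 3761451 is 1880726; 1,880,726 required, 1,881,941 in favor — approved.
D: 3/5 of 2823807 = 1694284.20, rounded up to 1694285; 1,694,285 required, 1,694,876 in favor — approved.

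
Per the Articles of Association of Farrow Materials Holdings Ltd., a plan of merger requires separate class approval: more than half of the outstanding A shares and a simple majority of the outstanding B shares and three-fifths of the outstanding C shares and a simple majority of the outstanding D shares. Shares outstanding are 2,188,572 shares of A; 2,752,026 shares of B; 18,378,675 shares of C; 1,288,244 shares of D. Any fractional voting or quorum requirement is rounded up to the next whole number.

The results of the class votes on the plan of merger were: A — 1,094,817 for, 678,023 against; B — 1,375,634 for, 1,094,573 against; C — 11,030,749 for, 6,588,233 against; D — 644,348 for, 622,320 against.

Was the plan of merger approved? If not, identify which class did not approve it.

A: a majority of 2188572 is 1094287; 1,094,287 required, 1,094,817 in favor — approved.
B: a majority of 2752026 is 1376014; 1,376,014 required, 1,375,634 in favor — not approved.
C: 3/5 of 18378675 = 11027205; 11,027,205 required, 11,030,749 in favor — approved.
D: a majority of 1288244 is 644123; 644,123 required, 644,348 in favor — approved.

Not approved — the B shares did not give the required vote.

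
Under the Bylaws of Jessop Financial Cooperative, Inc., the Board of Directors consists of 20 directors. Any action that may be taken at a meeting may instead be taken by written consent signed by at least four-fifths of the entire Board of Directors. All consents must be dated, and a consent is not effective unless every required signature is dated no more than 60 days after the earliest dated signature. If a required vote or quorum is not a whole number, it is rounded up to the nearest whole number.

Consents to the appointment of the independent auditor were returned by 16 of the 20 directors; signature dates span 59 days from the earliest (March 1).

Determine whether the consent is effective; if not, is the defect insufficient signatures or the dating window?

Signatures required: at least four-fifths of 20 — 4/5 of 20 = 16, so 16 needed; 16 signed. Sufficient.
Dating window: the latest signature is 59 days after the earliest; the limit is 60 days. Within the window.

Effective — both the signature and dating-window requirements are satisfied.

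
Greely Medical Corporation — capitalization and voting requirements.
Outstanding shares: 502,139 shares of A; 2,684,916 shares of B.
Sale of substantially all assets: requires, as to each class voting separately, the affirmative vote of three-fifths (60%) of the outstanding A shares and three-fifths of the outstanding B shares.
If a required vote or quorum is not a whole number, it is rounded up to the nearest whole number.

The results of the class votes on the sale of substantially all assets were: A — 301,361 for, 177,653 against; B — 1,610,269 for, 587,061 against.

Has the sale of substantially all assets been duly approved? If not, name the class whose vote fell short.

Not approved — the B shares did not give the required vote.

A: 3/5 of 502139 = 301283.40, rounded up to 301284; 301,284 required, 301,361 in favor — approved.
B: 3/5 of 2684916 = 1610949.60, rounded up to 1610950; 1,610,950 required, 1,610,269 in favor — not approved.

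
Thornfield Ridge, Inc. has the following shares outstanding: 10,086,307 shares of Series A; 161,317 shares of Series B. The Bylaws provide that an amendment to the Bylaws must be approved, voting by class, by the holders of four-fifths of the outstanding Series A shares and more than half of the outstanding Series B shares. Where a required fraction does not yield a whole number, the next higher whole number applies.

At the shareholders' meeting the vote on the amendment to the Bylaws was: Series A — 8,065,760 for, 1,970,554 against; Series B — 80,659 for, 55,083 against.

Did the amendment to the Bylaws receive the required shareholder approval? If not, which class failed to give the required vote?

Series A: 4/5 of 10086307 = 8069045.60, rounded up to 8069046; 8,069,046 required, 8,065,760 in favor — not approved.
Series B: a majority of 161317 is 80659; 80,659 required, 80,659 in favor — approved.

Not approved — the Series A shares did not give the required vote.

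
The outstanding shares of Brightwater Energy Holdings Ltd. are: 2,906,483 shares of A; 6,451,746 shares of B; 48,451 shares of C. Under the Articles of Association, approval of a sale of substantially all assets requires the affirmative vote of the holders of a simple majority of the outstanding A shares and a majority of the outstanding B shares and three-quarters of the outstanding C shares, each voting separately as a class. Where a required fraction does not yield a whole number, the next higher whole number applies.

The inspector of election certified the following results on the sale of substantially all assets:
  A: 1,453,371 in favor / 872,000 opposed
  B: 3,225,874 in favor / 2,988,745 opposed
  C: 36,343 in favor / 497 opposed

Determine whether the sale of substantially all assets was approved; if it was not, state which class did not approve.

Approved — every class gave the required vote.

A: a majority of 2906483 is 1453242; 1,453,242 required, 1,453,371 in favor — approved.
B: a majority of 6451746 is 3225874; 3,225,874 required, 3,225,874 in favor — approved.
C: 3/4 of 48451 = 36338.25, rounded up to 36339; 36,339 required, 36,343 in favor — approved.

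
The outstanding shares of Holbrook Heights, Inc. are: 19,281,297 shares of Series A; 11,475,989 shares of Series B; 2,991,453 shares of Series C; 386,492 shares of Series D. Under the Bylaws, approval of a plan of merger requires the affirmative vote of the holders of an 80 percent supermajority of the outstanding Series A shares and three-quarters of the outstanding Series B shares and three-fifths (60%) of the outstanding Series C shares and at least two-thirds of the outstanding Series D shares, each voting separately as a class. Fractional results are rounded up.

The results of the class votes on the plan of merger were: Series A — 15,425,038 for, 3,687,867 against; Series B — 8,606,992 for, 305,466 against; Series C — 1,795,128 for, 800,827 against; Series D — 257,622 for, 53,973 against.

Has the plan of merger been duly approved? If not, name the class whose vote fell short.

Not approved — the Series D shares did not give the required vote.

Series A: 4/5 of 19281297 = 15425037.60, rounded up to 15425038; 15,425,038 required, 15,425,038 in favor — approved.
Series B: 3/4 of 11475989 = 8606991.75, rounded up to 8606992; 8,606,992 required, 8,606,992 in favor — approved.
Series C: 3/5 of 2991453 = 1794871.80, rounded up to 1794872; 1,794,872 required, 1,795,128 in favor — approved.
Series D: 2/3 of 386492 = 257661.33, rounded up to 257662; 257,662 required, 257,622 in favor — not approved.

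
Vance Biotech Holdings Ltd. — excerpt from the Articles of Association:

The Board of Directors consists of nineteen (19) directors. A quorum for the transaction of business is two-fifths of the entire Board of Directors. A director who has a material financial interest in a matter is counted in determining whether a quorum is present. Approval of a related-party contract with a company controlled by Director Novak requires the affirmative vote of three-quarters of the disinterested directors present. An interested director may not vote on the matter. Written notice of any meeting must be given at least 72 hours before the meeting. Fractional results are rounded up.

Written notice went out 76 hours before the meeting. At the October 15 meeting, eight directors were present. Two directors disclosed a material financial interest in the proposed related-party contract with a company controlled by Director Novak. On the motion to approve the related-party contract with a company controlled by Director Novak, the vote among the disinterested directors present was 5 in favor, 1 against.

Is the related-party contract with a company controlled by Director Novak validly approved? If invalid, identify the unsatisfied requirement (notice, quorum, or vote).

Notice: 76 hours given; 72 required (76 ≥ 72). Satisfied.
Quorum: 8 present (interested directors count toward quorum); quorum is 8. Satisfied.
Vote: the related-party contract with a company controlled by Director Novak requires three-fourths of the disinterested directors present (8 − 2 = 6). 3/4 of 6 = 4.50, rounded up to 5, so 5 affirmative votes are needed; 5 voted in favor. Satisfied.

Valid — all requirements satisfied.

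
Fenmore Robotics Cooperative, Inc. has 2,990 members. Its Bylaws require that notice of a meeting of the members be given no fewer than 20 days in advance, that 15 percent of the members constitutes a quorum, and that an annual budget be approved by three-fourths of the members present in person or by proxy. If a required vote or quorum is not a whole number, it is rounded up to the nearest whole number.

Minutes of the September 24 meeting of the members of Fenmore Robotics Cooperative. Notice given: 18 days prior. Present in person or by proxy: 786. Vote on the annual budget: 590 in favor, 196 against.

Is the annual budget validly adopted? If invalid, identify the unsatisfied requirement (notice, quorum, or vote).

Notice: 18 days given; 20 required. Not satisfied.
Quorum: 15% of 2,990 = 448.50, rounded up to 449; 786 present. Satisfied.
Vote: requires three-fourths of those present (786); 3/4 of 786 = 589.50, rounded up to 590, so 590 needed; 590 in favor. Satisfied.

Invalid — notice requirement not satisfied.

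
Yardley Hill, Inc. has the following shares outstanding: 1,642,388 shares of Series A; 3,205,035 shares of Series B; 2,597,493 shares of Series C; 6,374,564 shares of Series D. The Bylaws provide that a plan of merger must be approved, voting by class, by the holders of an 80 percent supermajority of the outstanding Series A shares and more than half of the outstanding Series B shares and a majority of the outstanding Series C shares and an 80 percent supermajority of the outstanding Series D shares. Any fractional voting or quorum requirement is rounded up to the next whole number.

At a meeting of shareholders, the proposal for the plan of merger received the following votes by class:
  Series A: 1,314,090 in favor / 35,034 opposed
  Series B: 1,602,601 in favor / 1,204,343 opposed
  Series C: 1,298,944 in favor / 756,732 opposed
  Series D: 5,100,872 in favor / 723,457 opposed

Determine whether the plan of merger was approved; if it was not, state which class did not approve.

Approved — every class gave the required vote.

Series A: 4/5 of 1642388 = 1313910.40, rounded up to 1313911; 1,313,911 required, 1,314,090 in favor — approved.
Series B: a majority of 3205035 is 1602518; 1,602,518 required, 1,602,601 in favor — approved.
Series C: a majority of 2597493 is 1298747; 1,298,747 required, 1,298,944 in favor — approved.
Series D: 4/5 of 6374564 = 5099651.20, rounded up to 5099652; 5,099,652 required, 5,100,872 in favor — approved.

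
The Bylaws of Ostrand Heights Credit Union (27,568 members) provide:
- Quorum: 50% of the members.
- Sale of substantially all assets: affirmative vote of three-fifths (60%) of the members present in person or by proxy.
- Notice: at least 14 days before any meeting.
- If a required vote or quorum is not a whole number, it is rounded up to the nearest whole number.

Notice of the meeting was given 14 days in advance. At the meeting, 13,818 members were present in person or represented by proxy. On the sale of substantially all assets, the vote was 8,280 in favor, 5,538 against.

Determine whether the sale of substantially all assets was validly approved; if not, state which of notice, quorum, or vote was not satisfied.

Notice: 14 days given; 14 required. Satisfied.
Quorum: 50% of 27,568 = 13,784; 13,818 present. Satisfied.
Vote: requires three-fifths of those present (13,818); 3/5 of 13818 = 8290.80, rounded up to 8291, so 8,291 needed; 8,280 in favor. Not satisfied.

Invalid — vote requirement not satisfied.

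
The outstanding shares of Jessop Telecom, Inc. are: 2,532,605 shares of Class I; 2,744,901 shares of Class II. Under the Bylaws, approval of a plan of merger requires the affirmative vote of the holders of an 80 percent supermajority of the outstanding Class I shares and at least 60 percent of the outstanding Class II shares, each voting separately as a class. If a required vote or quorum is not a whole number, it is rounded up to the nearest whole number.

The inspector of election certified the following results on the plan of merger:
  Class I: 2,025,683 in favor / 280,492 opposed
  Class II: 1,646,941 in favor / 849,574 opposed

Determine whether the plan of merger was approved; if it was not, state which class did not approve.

Not approved — the Class I shares did not give the required vote.

Class I: 4/5 of 2532605 = 2026084; 2,026,084 required, 2,025,683 in favor — not approved.
Class II: 3/5 of 2744901 = 1646940.60, rounded up to 1646941; 1,646,941 required, 1,646,941 in favor — approved.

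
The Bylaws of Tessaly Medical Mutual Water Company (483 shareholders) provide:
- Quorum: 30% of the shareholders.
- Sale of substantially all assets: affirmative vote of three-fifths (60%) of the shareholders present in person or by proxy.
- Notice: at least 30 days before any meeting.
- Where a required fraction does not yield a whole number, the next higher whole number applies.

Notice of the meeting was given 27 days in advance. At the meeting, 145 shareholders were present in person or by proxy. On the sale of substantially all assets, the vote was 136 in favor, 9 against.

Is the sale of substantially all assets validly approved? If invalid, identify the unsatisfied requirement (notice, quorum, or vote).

Notice: 27 days given; 30 required. Not satisfied.
Quorum: 30% of 483 = 144.90, rounded up to 145; 145 present. Satisfied.
Vote: requires three-fifths of those present (145); 3/5 of 145 = 87, so 87 needed; 136 in favor. Satisfied.

Invalid — notice requirement not satisfied.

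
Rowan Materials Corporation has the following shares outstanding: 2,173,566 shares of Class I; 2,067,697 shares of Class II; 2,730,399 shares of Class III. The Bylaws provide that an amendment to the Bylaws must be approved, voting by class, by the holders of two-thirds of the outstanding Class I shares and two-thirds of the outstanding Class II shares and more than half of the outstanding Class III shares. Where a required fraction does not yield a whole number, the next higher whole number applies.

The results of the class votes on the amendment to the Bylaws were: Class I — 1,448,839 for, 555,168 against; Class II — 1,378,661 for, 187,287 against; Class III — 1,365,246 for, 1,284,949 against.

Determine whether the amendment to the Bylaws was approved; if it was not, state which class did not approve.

Not approved — the Class I shares did not give the required vote.

Class I: 2/3 of 2173566 = 1449044; 1,449,044 required, 1,448,839 in favor — not approved.
Class II: 2/3 of 2067697 = 1378464.67, rounded up to 1378465; 1,378,465 required, 1,378,661 in favor — approved.
Class III: a majority of 2730399 is 1365200; 1,365,200 required, 1,365,246 in favor — approved.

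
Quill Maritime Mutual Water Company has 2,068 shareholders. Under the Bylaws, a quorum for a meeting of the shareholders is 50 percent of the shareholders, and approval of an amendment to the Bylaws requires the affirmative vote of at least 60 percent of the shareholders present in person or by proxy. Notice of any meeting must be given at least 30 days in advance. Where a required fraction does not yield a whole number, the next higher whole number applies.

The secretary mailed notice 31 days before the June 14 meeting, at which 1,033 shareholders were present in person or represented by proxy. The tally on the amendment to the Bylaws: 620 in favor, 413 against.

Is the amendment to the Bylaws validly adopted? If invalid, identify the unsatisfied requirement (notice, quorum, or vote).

Invalid — quorum requirement not satisfied.

Notice: 31 days given; 30 required. Satisfied.
Quorum: 50% of 2,068 = 1,034; 1,033 present. Not satisfied.
Vote: requires three-fifths of those present (1,033); 3/5 of 1033 = 619.80, rounded up to 620, so 620 needed; 620 in favor. Satisfied.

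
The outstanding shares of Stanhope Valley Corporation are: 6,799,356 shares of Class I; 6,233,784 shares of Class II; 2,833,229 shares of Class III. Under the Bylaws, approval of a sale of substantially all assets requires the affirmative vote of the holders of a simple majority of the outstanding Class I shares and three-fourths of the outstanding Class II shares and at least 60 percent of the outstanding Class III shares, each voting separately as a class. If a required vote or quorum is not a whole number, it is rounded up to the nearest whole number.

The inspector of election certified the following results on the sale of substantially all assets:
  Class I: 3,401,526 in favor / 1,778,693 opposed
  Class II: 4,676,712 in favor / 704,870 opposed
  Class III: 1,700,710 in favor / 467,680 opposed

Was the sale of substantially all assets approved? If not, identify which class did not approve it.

Class I: a majority of 6799356 is 3399679; 3,399,679 required, 3,401,526 in favor — approved.
Class II: 3/4 of 6233784 = 4675338; 4,675,338 required, 4,676,712 in favor — approved.
Class III: 3/5 of 2833229 = 1699937.40, rounded up to 1699938; 1,699,938 required, 1,700,710 in favor — approved.

Approved — every class gave the required vote.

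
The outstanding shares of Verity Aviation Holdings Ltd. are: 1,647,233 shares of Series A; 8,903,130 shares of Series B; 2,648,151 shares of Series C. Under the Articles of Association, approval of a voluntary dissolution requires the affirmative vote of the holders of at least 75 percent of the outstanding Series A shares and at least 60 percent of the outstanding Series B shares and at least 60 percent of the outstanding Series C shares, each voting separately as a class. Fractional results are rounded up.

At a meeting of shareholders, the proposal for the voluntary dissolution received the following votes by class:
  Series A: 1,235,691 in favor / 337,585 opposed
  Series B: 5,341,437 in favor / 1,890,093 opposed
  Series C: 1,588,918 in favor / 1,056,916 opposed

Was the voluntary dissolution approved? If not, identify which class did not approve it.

Not approved — the Series B shares did not give the required vote.

Series A: 3/4 of 1647233 = 1235424.75, rounded up to 1235425; 1,235,425 required, 1,235,691 in favor — approved.
Series B: 3/5 of 8903130 = 5341878; 5,341,878 required, 5,341,437 in favor — not approved.
Series C: 3/5 of 2648151 = 1588890.60, rounded up to 1588891; 1,588,891 required, 1,588,918 in favor — approved.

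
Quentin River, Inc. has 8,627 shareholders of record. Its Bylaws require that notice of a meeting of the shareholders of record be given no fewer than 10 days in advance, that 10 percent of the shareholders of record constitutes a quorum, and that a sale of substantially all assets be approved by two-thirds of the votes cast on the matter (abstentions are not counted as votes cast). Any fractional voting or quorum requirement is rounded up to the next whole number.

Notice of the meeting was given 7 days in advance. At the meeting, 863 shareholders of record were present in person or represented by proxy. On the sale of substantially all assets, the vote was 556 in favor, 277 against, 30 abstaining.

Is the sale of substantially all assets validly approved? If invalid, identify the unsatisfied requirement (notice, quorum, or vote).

Invalid — notice requirement not satisfied.

Notice: 7 days given; 10 required. Not satisfied.
Quorum: 10% of 8,627 = 862.70, rounded up to 863; 863 present. Satisfied.
Vote: requires two-thirds of the votes cast (863 − 30 abstaining = 833); 2/3 of 833 = 555.33, rounded up to 556, so 556 needed; 556 in favor. Satisfied.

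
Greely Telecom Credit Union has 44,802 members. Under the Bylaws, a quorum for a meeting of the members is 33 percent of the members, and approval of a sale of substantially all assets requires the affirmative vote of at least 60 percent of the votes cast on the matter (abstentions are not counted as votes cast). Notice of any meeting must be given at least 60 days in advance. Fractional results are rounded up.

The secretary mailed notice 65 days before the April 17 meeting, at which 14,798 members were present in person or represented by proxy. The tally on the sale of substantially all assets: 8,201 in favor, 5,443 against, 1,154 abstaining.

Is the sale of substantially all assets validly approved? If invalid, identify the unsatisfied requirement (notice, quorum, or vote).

Notice: 65 days given; 60 required. Satisfied.
Quorum: 33% of 44,802 = 14,784.66, rounded up to 14,785; 14,798 present. Satisfied.
Vote: requires three-fifths of the votes cast (14,798 − 1,154 abstaining = 13,644); 3/5 of 13644 = 8186.40, rounded up to 8187, so 8,187 needed; 8,201 in favor. Satisfied.

Valid — all requirements satisfied.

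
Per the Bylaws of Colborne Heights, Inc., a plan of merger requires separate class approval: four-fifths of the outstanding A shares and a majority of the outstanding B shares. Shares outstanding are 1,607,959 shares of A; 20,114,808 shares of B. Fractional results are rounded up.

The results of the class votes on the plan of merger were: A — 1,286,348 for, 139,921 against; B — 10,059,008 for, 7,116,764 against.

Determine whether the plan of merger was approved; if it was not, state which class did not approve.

A: 4/5 of 1607959 = 1286367.20, rounded up to 1286368; 1,286,368 required, 1,286,348 in favor — not approved.
B: a majority of 20114808 is 10057405; 10,057,405 required, 10,059,008 in favor — approved.

Not approved — the A shares did not give the required vote.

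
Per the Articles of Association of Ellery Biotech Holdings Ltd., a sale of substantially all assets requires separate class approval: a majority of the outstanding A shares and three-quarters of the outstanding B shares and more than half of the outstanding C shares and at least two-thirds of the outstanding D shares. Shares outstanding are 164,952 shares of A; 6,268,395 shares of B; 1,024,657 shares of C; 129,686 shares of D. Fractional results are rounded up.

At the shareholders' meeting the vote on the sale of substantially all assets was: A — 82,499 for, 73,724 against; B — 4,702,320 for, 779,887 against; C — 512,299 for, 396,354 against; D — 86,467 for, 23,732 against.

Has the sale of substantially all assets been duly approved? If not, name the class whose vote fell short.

Not approved — the C shares did not give the required vote.

A: a majority of 164952 is 82477; 82,477 required, 82,499 in favor — approved.
B: 3/4 of 6268395 = 4701296.25, rounded up to 4701297; 4,701,297 required, 4,702,320 in favor — approved.
C: a majority of 1024657 is 512329; 512,329 required, 512,299 in favor — not approved.
D: 2/3 of 129686 = 86457.33, rounded up to 86458; 86,458 required, 86,467 in favor — approved.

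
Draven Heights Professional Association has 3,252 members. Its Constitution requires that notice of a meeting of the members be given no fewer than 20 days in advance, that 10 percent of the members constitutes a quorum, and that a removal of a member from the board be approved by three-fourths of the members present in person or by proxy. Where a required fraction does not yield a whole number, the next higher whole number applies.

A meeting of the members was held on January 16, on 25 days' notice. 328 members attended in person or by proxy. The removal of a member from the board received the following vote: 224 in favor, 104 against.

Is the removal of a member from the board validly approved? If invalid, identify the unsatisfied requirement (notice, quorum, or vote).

Notice: 25 days given; 20 required. Satisfied.
Quorum: 10% of 3,252 = 325.20, rounded up to 326; 328 present. Satisfied.
Vote: requires three-fourths of those present (328); 3/4 of 328 = 246, so 246 needed; 224 in favor. Not satisfied.

Invalid — vote requirement not satisfied.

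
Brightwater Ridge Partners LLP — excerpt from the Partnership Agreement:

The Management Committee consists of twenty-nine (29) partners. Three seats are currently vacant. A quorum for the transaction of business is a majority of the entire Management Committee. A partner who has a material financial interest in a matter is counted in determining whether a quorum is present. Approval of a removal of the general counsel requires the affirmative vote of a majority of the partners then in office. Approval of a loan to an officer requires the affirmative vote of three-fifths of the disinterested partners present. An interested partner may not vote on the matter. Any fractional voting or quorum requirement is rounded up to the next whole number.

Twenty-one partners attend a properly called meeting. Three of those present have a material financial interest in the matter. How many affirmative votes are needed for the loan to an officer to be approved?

The loan to an officer requires three-fifths of the disinterested partners present (21 − 3 = 18).
3/5 of 18 = 10.80, rounded up to 11.

11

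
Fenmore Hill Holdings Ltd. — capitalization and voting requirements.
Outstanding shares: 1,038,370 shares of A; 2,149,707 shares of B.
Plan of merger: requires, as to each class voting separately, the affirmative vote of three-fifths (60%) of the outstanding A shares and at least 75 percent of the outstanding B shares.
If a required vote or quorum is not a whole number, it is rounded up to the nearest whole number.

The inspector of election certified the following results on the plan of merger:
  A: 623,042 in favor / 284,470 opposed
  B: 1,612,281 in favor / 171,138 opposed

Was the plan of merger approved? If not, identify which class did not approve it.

Approved — every class gave the required vote.

A: 3/5 of 1038370 = 623022; 623,022 required, 623,042 in favor — approved.
B: 3/4 of 2149707 = 1612280.25, rounded up to 1612281; 1,612,281 required, 1,612,281 in favor — approved.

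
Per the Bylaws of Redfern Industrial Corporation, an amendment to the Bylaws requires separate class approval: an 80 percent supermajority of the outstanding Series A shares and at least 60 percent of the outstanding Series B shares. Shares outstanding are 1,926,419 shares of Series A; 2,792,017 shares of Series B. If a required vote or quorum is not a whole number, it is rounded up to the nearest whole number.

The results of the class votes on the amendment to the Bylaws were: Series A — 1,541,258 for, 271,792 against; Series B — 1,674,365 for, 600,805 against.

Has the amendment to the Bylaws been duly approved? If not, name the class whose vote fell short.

Series A: 4/5 of 1926419 = 1541135.20, rounded up to 1541136; 1,541,136 required, 1,541,258 in favor — approved.
Series B: 3/5 of 2792017 = 1675210.20, rounded up to 1675211; 1,675,211 required, 1,674,365 in favor — not approved.

Not approved — the Series B shares did not give the required vote.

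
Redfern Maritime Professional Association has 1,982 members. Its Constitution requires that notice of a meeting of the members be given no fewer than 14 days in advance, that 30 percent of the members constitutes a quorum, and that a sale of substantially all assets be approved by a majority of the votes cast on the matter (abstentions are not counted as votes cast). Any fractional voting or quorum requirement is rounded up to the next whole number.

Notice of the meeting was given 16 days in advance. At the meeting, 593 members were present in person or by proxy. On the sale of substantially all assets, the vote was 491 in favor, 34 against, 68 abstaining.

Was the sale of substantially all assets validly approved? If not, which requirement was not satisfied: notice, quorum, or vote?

Invalid — quorum requirement not satisfied.

Notice: 16 days given; 14 required. Satisfied.
Quorum: 30% of 1,982 = 594.60, rounded up to 595; 593 present. Not satisfied.
Vote: requires a majority of the votes cast (593 − 68 abstaining = 525); a majority of 525 is 263, so 263 needed; 491 in favor. Satisfied.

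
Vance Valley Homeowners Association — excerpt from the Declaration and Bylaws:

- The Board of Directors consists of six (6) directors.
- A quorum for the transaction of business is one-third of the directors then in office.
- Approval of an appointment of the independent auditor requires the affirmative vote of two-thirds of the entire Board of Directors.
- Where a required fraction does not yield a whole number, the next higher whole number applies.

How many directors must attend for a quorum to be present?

2

1/3 of 6 = 2.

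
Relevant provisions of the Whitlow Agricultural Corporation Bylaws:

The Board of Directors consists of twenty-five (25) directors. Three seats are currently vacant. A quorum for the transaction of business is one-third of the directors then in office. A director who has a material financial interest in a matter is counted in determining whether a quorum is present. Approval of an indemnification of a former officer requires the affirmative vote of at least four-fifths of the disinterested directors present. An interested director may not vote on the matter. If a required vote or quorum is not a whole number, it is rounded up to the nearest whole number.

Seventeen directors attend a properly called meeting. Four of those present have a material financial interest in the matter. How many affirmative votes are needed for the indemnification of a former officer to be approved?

11

The indemnification of a former officer requires four-fifths of the disinterested directors present (17 − 4 = 13).
4/5 of 13 = 10.40, rounded up to 11.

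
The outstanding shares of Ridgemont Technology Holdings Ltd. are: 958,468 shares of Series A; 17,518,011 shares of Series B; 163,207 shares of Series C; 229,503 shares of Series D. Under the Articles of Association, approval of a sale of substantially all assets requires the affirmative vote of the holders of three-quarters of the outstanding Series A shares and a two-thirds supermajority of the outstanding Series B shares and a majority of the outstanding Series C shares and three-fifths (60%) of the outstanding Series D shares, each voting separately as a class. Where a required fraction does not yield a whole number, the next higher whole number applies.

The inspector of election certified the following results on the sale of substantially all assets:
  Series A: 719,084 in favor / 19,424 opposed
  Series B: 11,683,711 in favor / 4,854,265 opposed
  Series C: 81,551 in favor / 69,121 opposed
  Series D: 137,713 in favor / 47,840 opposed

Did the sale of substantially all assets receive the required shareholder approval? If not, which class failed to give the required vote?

Series A: 3/4 of 958468 = 718851; 718,851 required, 719,084 in favor — approved.
Series B: 2/3 of 17518011 = 11678674; 11,678,674 required, 11,683,711 in favor — approved.
Series C: a majority of 163207 is 81604; 81,604 required, 81,551 in favor — not approved.
Series D: 3/5 of 229503 = 137701.80, rounded up to 137702; 137,702 required, 137,713 in favor — approved.

Not approved — the Series C shares did not give the required vote.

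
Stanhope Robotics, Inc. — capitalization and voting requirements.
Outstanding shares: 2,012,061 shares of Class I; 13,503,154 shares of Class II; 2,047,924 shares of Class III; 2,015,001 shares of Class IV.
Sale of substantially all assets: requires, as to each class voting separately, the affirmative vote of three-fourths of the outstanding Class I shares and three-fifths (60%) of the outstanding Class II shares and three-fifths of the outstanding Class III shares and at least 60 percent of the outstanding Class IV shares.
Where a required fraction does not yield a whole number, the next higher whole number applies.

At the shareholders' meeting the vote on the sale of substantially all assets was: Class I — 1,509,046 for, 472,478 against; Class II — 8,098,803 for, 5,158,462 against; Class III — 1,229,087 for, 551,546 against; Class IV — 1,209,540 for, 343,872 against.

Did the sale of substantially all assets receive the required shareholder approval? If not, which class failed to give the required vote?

Class I: 3/4 of 2012061 = 1509045.75, rounded up to 1509046; 1,509,046 required, 1,509,046 in favor — approved.
Class II: 3/5 of 13503154 = 8101892.40, rounded up to 8101893; 8,101,893 required, 8,098,803 in favor — not approved.
Class III: 3/5 of 2047924 = 1228754.40, rounded up to 1228755; 1,228,755 required, 1,229,087 in favor — approved.
Class IV: 3/5 of 2015001 = 1209000.60, rounded up to 1209001; 1,209,001 required, 1,209,540 in favor — approved.

Not approved — the Class II shares did not give the required vote.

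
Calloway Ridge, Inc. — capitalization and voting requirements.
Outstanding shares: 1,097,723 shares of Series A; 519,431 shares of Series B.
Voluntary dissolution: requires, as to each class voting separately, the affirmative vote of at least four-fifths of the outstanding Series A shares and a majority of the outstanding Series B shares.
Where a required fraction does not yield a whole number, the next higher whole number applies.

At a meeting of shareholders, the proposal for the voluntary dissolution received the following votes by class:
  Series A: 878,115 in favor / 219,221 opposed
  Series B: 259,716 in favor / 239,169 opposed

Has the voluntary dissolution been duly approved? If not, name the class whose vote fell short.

Series A: 4/5 of 1097723 = 878178.40, rounded up to 878179; 878,179 required, 878,115 in favor — not approved.
Series B: a majority of 519431 is 259716; 259,716 required, 259,716 in favor — approved.

Not approved — the Series A shares did not give the required vote.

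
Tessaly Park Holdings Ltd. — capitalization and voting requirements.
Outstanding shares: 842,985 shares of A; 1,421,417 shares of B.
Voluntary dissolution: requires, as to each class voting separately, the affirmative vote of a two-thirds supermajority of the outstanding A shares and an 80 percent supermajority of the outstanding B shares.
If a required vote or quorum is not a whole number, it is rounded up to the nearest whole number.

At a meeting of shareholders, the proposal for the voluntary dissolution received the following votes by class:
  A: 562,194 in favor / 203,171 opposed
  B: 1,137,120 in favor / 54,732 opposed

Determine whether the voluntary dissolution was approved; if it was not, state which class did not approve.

Not approved — the B shares did not give the required vote.

A: 2/3 of 842985 = 561990; 561,990 required, 562,194 in favor — approved.
B: 4/5 of 1421417 = 1137133.60, rounded up to 1137134; 1,137,134 required, 1,137,120 in favor — not approved.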